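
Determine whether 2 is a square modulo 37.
By Euler's criterion: 2^{18} ≡ 36 (mod 37). Since this equals -1 (≡ 36), 2 is not a QR.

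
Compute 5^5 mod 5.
By repeated squaring mod 5: 5^{1}≡0, 5^{2}≡0, 5^{4}≡0. Then 5^{5} = 5^{4+1} ≡ 0 × 0 ≡ 0 mod 5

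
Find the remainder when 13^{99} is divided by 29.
By Fermat: 13^{28} ≡ 1 (mod 29). 99 = 3×28 + 15. So 13^{99} ≡ 13^{15} ≡ 13 (mod 29)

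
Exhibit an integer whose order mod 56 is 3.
9 has order 3 mod 56 since 9^{3} ≡ 1 mod 56 and no smaller power works.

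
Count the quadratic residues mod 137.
Exactly half the non-zero residues mod a prime are QRs: (137-1)/2 = 68.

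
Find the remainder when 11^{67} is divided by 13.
By Fermat: 11^{12} ≡ 1 mod 13. 67 = 5×12 + 7. So 11^{67} ≡ 11^{7} ≡ 2 mod 13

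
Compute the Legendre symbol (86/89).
(86/89) = 86^{44} mod 89 = -1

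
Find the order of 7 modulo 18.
Powers of 7 mod 18: 7^1≡7, 7^2≡13, 7^3≡1. Order = 3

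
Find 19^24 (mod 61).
By repeated squaring (mod 61): 19^{1}≡19, 19^{2}≡56, 19^{4}≡25, 19^{8}≡15, 19^{16}≡42. Then 19^{24} = 19^{16+8} ≡ 42 × 15 ≡ 20 (mod 61)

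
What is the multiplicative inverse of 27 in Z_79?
Since 79 is prime, by Fermat 27^(-1) ≡ 27^{77} ≡ 41 (mod 79). Verify: 27 × 41 = 1107 ≡ 1 (mod 79)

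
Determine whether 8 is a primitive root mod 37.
8^{12} ≡ 1 mod 37 and 12 < 36, so ord_37(8) = 12 ≠ 36 and 8 is not a primitive root.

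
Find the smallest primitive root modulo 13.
g = 2. For each prime q|12: 2^{6}≡12, 2^{4}≡3, none ≡ 1, so ord_13(2) = 12 and 2 is a primitive root.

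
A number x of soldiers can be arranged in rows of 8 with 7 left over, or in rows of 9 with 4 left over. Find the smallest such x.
M = 8 × 9 = 72. M₁ = 9, y₁ ≡ 1 (mod 8). M₂ = 8, y₂ ≡ 8 (mod 9). x = 7×9×1 + 4×8×8 ≡ 31 (mod 72)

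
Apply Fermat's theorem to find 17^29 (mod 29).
By Fermat: 17^{28} ≡ 1 (mod 29). So 17^{29} = 17^{28} · 17^{1} ≡ 17^{1} ≡ 17 (mod 29)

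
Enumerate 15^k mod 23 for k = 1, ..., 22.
15^1, 15^2, ..., 15^{22} mod 23: [15, 18, 17, 2, 7, 13, 11, 4, 14, 3, 22, 8, 5, 6, 21, 16, 10, 12, 19, 9, 20, 1]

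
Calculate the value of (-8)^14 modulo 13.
Using Fermat: (-8)^{12} ≡ 1 mod 13. 14 ≡ 2 mod 12. So (-8)^{14} ≡ (-8)^{2} ≡ 12 mod 13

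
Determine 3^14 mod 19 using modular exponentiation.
By repeated squaring (mod 19): 3^{1}≡3, 3^{2}≡9, 3^{4}≡5, 3^{8}≡6. Then 3^{14} = 3^{8+4+2} ≡ 6 × 5 × 9 ≡ 4 (mod 19)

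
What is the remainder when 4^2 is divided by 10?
4^{2} = 16 ≡ 6 (mod 10)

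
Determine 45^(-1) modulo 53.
Since 53 is prime, by Fermat 45^(-1) ≡ 45^{51} ≡ 33 (mod 53). Verify: 45 × 33 = 1485 ≡ 1 (mod 53)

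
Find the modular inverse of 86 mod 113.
Since 113 is prime, by Fermat 86^(-1) ≡ 86^{111} ≡ 46 (mod 113). Verify: 86 × 46 = 3956 ≡ 1 (mod 113)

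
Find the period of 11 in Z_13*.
Powers of 11 mod 13: 11^1≡11, 11^2≡4, 11^3≡5, 11^4≡3, 11^5≡7, 11^6≡12, 11^7≡2, 11^8≡9, 11^9≡8, 11^10≡10, 11^11≡6, 11^12≡1. So the order of 11 is 12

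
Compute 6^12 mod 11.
Using Fermat: 6^{10} ≡ 1 (mod 11). 12 ≡ 2 (mod 10). So 6^{12} ≡ 6^{2} ≡ 3 (mod 11)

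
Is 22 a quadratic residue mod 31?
By Euler's criterion: 22^{15} ≡ 30 (mod 31). Since this equals -1 (≡ 30), 22 is not a QR.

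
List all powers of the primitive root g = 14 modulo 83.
14^1, 14^2, ..., 14^{82} mod 83: [14, 30, 5, 70, 67, 25, 18, 3, 42, 7, 15, 44, 35, 75, 54, 9, 43, 21, 45, 49, 22, 59, 79, 27, 46, 63, 52, 64, 66, 11, 71, 81, 55, 23, 73, 26, 32, 33, 47, 77, 82, 69, 53, 78, 13, 16, 58, 65, 80, 41, 76, 68, 39, 48, 8, 29, 74, 40, 62, 38, 34, 61, 24, 4, 56, 37, 20, 31, 19, 17, 72, 12, 2, 28, 60, 10, 57, 51, 50, 36, 6, 1]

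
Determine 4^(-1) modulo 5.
Since 5 is prime, by Fermat 4^(-1) ≡ 4^{3} ≡ 4 (mod 5). Verify: 4 × 4 = 16 ≡ 1 (mod 5)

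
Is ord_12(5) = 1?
Powers of 5 mod 12: 5^1≡5, 5^2≡1. 5^1≡5≢1, so ord ≠ 1. No, the actual order is 2.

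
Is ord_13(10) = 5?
Powers of 10 mod 13: 10^1≡10, 10^2≡9, 10^3≡12, 10^4≡3, 10^5≡4, 10^6≡1. 10^5≡4≢1, so ord ≠ 5. No, the actual order is 6.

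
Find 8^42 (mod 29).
Using Fermat: 8^{28} ≡ 1 (mod 29). 42 ≡ 14 (mod 28). So 8^{42} ≡ 8^{14} ≡ 28 (mod 29)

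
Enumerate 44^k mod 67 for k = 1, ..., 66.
44^1, 44^2, ..., 44^{66} mod 67: [44, 60, 27, 49, 12, 59, 50, 56, 52, 10, 38, 64, 2, 21, 53, 54, 31, 24, 51, 33, 45, 37, 20, 9, 61, 4, 42, 39, 41, 62, 48, 35, 66, 23, 7, 40, 18, 55, 8, 17, 11, 15, 57, 29, 3, 65, 46, 14, 13, 36, 43, 16, 34, 22, 30, 47, 58, 6, 63, 25, 28, 26, 5, 19, 32, 1]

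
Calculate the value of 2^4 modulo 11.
2^{4} = 16 ≡ 5 mod 11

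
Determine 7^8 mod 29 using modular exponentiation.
By repeated squaring (mod 29): 7^{1}≡7, 7^{2}≡20, 7^{4}≡23, 7^{8}≡7. So 7^{8} ≡ 7 (mod 29)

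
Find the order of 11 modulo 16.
Powers of 11 mod 16: 11^1≡11, 11^2≡9, 11^3≡3, 11^4≡1. ord_16(11) = 4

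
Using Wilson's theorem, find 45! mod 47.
(46)! = (45)! × (46) ≡ -1 (mod 47). So (45)! ≡ -1 × (46)^(-1) ≡ (-1)×(-1) = 1 (mod 47)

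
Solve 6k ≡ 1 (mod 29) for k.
Since 29 is prime, by Fermat 6^(-1) ≡ 6^{27} ≡ 5 (mod 29). Verify: 6 × 5 = 30 ≡ 1 (mod 29)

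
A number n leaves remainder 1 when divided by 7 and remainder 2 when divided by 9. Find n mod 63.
M = 7 × 9 = 63. M₁ = 9, y₁ ≡ 4 mod 7. M₂ = 7, y₂ ≡ 4 mod 9. n = 1×9×4 + 2×7×4 ≡ 29 mod 63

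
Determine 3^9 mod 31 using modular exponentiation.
By repeated squaring (mod 31): 3^{1}≡3, 3^{2}≡9, 3^{4}≡19, 3^{8}≡20. Then 3^{9} = 3^{8+1} ≡ 20 × 3 ≡ 29 (mod 31)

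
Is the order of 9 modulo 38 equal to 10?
Powers of 9 mod 38: 9^1≡9, 9^2≡5, 9^3≡7, 9^4≡25, 9^5≡35, 9^6≡11, 9^7≡23, 9^8≡17, 9^9≡1. Already 9^9≡1, so the order is 9 < 10. No, the actual order is 9.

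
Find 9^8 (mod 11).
By repeated squaring (mod 11): 9^{1}≡9, 9^{2}≡4, 9^{4}≡5, 9^{8}≡3. So 9^{8} ≡ 3 (mod 11)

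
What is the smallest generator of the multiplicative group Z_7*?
g = 3. Powers: [3, 2, 6, 4, 5, 1] generates all 6 non-zero residues.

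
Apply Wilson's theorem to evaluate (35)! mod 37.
(36)! = (35)! × (36) ≡ -1 mod 37. So (35)! ≡ -1 × (36)^(-1) ≡ (-1)×(-1) = 1 mod 37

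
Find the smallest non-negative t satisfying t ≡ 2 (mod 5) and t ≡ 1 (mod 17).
M = 5 × 17 = 85. M₁ = 17, y₁ ≡ 3 (mod 5). M₂ = 5, y₂ ≡ 7 (mod 17). t = 2×17×3 + 1×5×7 ≡ 52 (mod 85)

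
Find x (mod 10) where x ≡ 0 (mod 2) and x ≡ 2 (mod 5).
M = 2 × 5 = 10. M₁ = 5, y₁ ≡ 1 (mod 2). M₂ = 2, y₂ ≡ 3 (mod 5). x = 0×5×1 + 2×2×3 ≡ 2 (mod 10)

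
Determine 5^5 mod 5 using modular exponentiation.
By repeated squaring mod 5: 5^{1}≡0, 5^{2}≡0, 5^{4}≡0. Then 5^{5} = 5^{4+1} ≡ 0 × 0 ≡ 0 mod 5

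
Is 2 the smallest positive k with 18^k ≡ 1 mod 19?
Powers of 18 mod 19: 18^1≡18, 18^2≡1. First k with 18^k≡1 is k=2. Yes, ord_19(18) = 2.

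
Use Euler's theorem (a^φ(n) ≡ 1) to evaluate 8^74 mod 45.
By Euler: 8^{24} ≡ 1 (mod 45) since gcd(8, 45) = 1. 74 = 3×24 + 2. So 8^{74} ≡ 8^{2} ≡ 19 (mod 45)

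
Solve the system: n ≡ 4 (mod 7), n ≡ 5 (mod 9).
M = 7 × 9 = 63. M₁ = 9, y₁ ≡ 4 (mod 7). M₂ = 7, y₂ ≡ 4 (mod 9). n = 4×9×4 + 5×7×4 ≡ 32 (mod 63)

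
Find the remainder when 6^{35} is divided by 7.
By Fermat: 6^{6} ≡ 1 mod 7. 35 = 5×6 + 5. So 6^{35} ≡ 6^{5} ≡ 6 mod 7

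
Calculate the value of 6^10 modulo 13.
By repeated squaring (mod 13): 6^{1}≡6, 6^{2}≡10, 6^{4}≡9, 6^{8}≡3. Then 6^{10} = 6^{8+2} ≡ 3 × 10 ≡ 4 (mod 13)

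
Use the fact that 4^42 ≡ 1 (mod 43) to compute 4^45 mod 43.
By Fermat: 4^{42} ≡ 1 (mod 43). So 4^{45} = 4^{42} · 4^{3} ≡ 4^{3} ≡ 21 (mod 43)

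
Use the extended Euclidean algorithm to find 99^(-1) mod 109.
Extended GCD: 99(-11) + 109(10) = 1. So 99^(-1) ≡ -11 ≡ 98 mod 109. Verify: 99 × 98 = 9702 ≡ 1 mod 109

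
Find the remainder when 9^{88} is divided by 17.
By Fermat: 9^{16} ≡ 1 mod 17. 88 = 5×16 + 8. So 9^{88} ≡ 9^{8} ≡ 1 mod 17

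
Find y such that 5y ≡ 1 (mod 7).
Since 7 is prime, by Fermat 5^(-1) ≡ 5^{5} ≡ 3 (mod 7). Verify: 5 × 3 = 15 ≡ 1 (mod 7)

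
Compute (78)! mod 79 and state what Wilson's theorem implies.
(78)! mod 79 = 78. Since this equals -1 mod 79, Wilson confirms 79 is prime.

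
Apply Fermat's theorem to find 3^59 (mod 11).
By Fermat: 3^{10} ≡ 1 (mod 11). 59 = 5×10 + 9. So 3^{59} ≡ 3^{9} ≡ 4 (mod 11)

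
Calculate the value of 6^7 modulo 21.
By repeated squaring mod 21: 6^{1}≡6, 6^{2}≡15, 6^{4}≡15. Then 6^{7} = 6^{4+2+1} ≡ 15 × 15 × 6 ≡ 6 mod 21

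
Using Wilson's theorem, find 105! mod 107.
(106)! = (105)! × (106) ≡ -1 mod 107. So (105)! ≡ -1 × (106)^(-1) ≡ (-1)×(-1) = 1 mod 107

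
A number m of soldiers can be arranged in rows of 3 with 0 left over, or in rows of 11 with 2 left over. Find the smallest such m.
M = 3 × 11 = 33. M₁ = 11, y₁ ≡ 2 (mod 3). M₂ = 3, y₂ ≡ 4 (mod 11). m = 0×11×2 + 2×3×4 ≡ 24 (mod 33)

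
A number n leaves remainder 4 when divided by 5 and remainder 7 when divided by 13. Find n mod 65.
M = 5 × 13 = 65. M₁ = 13, y₁ ≡ 2 mod 5. M₂ = 5, y₂ ≡ 8 mod 13. n = 4×13×2 + 7×5×8 ≡ 59 mod 65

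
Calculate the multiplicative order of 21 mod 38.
Powers of 21 mod 38: 21^1≡21, 21^2≡23, 21^3≡27, 21^4≡35, 21^5≡13, 21^6≡7, 21^7≡33, 21^8≡9, 21^9≡37, 21^10≡17, 21^11≡15, 21^12≡11, 21^13≡3, 21^14≡25, 21^15≡31, 21^16≡5, 21^17≡29, 21^18≡1. So the order of 21 is 18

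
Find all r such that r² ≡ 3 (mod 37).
The square roots of 3 mod 37 are 22 and 15. Verify: 22² = 484 ≡ 3 (mod 37)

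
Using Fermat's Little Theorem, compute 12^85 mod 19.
By Fermat: 12^{18} ≡ 1 (mod 19). 85 = 4×18 + 13. So 12^{85} ≡ 12^{13} ≡ 12 (mod 19)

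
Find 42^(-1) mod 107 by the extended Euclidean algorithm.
Extended GCD: 42(-28) + 107(11) = 1. So 42^(-1) ≡ -28 ≡ 79 mod 107. Verify: 42 × 79 = 3318 ≡ 1 mod 107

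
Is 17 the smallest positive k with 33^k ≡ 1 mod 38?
Powers of 33 mod 38: 33^1≡33, 33^2≡25, 33^3≡27, 33^4≡17, 33^5≡29, 33^6≡7, 33^7≡3, 33^8≡23, 33^9≡37, 33^10≡5, 33^11≡13, 33^12≡11, 33^13≡21, 33^14≡9, 33^15≡31, 33^16≡35, 33^17≡15, 33^18≡1. 33^17≡15≢1, so ord ≠ 17. No, the actual order is 18.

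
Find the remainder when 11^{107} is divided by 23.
By Fermat: 11^{22} ≡ 1 mod 23. 107 = 4×22 + 19. So 11^{107} ≡ 11^{19} ≡ 15 mod 23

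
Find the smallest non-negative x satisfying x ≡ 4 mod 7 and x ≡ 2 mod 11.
M = 7 × 11 = 77. M₁ = 11, y₁ ≡ 2 mod 7. M₂ = 7, y₂ ≡ 8 mod 11. x = 4×11×2 + 2×7×8 ≡ 46 mod 77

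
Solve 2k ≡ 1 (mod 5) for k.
Since 5 is prime, by Fermat 2^(-1) ≡ 2^{3} ≡ 3 (mod 5). Verify: 2 × 3 = 6 ≡ 1 (mod 5)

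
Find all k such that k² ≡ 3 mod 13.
The square roots of 3 mod 13 are 9 and 4. Verify: 9² = 81 ≡ 3 mod 13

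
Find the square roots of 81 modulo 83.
The square roots of 81 mod 83 are 9 and 74. Verify: 9² = 81 ≡ 81 mod 83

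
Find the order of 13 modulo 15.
Powers of 13 mod 15: 13^1≡13, 13^2≡4, 13^3≡7, 13^4≡1. ord_15(13) = 4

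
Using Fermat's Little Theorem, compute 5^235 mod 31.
By Fermat: 5^{30} ≡ 1 mod 31. 235 ≡ 25 mod 30. So 5^{235} ≡ 5^{25} ≡ 5 mod 31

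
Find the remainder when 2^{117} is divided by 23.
By Fermat: 2^{22} ≡ 1 mod 23. 117 = 5×22 + 7. So 2^{117} ≡ 2^{7} ≡ 13 mod 23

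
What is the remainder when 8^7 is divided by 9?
By repeated squaring mod 9: 8^{1}≡8, 8^{2}≡1, 8^{4}≡1. Then 8^{7} = 8^{4+2+1} ≡ 1 × 1 × 8 ≡ 8 mod 9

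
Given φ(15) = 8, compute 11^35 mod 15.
By Euler: 11^{8} ≡ 1 mod 15 since gcd(11, 15) = 1. 35 = 4×8 + 3. So 11^{35} ≡ 11^{3} ≡ 11 mod 15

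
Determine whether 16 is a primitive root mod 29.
16^{7} ≡ 1 (mod 29) and 7 < 28, so ord_29(16) = 7 ≠ 28 and 16 is not a primitive root.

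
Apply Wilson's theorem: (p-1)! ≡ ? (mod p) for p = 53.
By Wilson's theorem, (52)! ≡ -1 ≡ 52 (mod 53)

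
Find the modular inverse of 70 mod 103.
Since 103 is prime, by Fermat 70^(-1) ≡ 70^{101} ≡ 78 (mod 103). Verify: 70 × 78 = 5460 ≡ 1 (mod 103)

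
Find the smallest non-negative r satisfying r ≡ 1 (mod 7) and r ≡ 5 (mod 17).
M = 7 × 17 = 119. M₁ = 17, y₁ ≡ 5 (mod 7). M₂ = 7, y₂ ≡ 5 (mod 17). r = 1×17×5 + 5×7×5 ≡ 22 (mod 119)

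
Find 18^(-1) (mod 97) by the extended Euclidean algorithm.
Extended GCD: 18(27) + 97(-5) = 1. So 18^(-1) ≡ 27 (mod 97). Verify: 18 × 27 = 486 ≡ 1 (mod 97)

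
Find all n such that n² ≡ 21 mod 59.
The square roots of 21 mod 59 are 27 and 32. Verify: 27² = 729 ≡ 21 mod 59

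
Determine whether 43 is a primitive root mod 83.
ord_83(43) divides 82. For each prime q|82: 43^{41}≡82, 43^{2}≡23, none ≡ 1. So 43 has order 82 and is a primitive root mod 83.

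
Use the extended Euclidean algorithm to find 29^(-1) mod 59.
Extended GCD: 29(-2) + 59(1) = 1. So 29^(-1) ≡ -2 ≡ 57 (mod 59). Verify: 29 × 57 = 1653 ≡ 1 (mod 59)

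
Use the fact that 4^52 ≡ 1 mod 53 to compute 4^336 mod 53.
By Fermat: 4^{52} ≡ 1 mod 53. 336 ≡ 24 mod 52. So 4^{336} ≡ 4^{24} ≡ 10 mod 53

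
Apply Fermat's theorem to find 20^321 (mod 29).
By Fermat: 20^{28} ≡ 1 (mod 29). 321 ≡ 13 (mod 28). So 20^{321} ≡ 20^{13} ≡ 16 (mod 29)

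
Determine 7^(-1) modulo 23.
Since 23 is prime, by Fermat 7^(-1) ≡ 7^{21} ≡ 10 mod 23. Verify: 7 × 10 = 70 ≡ 1 mod 23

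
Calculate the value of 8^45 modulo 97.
By repeated squaring mod 97: 8^{1}≡8, 8^{2}≡64, 8^{4}≡22, 8^{8}≡96, 8^{16}≡1, 8^{32}≡1. Then 8^{45} = 8^{32+8+4+1} ≡ 1 × 96 × 22 × 8 ≡ 18 mod 97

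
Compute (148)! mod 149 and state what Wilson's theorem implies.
(148)! mod 149 = 148. Since this equals -1 (mod 149), Wilson confirms 149 is prime.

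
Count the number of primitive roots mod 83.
There are φ(83-1) = φ(82) = 40 primitive roots modulo 83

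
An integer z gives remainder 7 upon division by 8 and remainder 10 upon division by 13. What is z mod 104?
M = 8 × 13 = 104. M₁ = 13, y₁ ≡ 5 mod 8. M₂ = 8, y₂ ≡ 5 mod 13. z = 7×13×5 + 10×8×5 ≡ 23 mod 104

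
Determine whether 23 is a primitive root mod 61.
23^{20} ≡ 1 mod 61 and 20 < 60, so ord_61(23) = 20 ≠ 60 and 23 is not a primitive root.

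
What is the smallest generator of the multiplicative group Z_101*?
g = 2. For each prime q|100: 2^{50}≡100, 2^{20}≡95, none ≡ 1, so ord_101(2) = 100 and 2 is a primitive root.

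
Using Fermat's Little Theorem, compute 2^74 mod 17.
By Fermat: 2^{16} ≡ 1 mod 17. 74 = 4×16 + 10. So 2^{74} ≡ 2^{10} ≡ 4 mod 17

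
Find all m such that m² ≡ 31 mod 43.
The square roots of 31 mod 43 are 17 and 26. Verify: 17² = 289 ≡ 31 mod 43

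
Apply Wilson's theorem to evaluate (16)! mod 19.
(18)! = (16)! × (17) × (18) ≡ -1 (mod 19). So (16)! ≡ -1 × [(18)(17)]^(-1) ≡ 9 (mod 19)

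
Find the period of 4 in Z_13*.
Powers of 4 mod 13: 4^1≡4, 4^2≡3, 4^3≡12, 4^4≡9, 4^5≡10, 4^6≡1. So the order of 4 is 6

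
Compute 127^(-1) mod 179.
Since 179 is prime, by Fermat 127^(-1) ≡ 127^{177} ≡ 148 mod 179. Verify: 127 × 148 = 18796 ≡ 1 mod 179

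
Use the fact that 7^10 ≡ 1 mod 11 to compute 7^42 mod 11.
By Fermat: 7^{10} ≡ 1 mod 11. 42 = 4×10 + 2. So 7^{42} ≡ 7^{2} ≡ 5 mod 11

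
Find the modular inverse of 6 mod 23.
Since 23 is prime, by Fermat 6^(-1) ≡ 6^{21} ≡ 4 mod 23. Verify: 6 × 4 = 24 ≡ 1 mod 23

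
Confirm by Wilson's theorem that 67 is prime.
(66)! mod 67 = 66. Since this equals -1 (mod 67), Wilson confirms 67 is prime.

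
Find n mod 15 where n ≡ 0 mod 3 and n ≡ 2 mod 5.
M = 3 × 5 = 15. M₁ = 5, y₁ ≡ 2 mod 3. M₂ = 3, y₂ ≡ 2 mod 5. n = 0×5×2 + 2×3×2 ≡ 12 mod 15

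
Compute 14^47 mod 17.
Using Fermat: 14^{16} ≡ 1 (mod 17). 47 ≡ 15 (mod 16). So 14^{47} ≡ 14^{15} ≡ 11 (mod 17)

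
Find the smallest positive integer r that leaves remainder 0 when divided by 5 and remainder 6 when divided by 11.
M = 5 × 11 = 55. M₁ = 11, y₁ ≡ 1 (mod 5). M₂ = 5, y₂ ≡ 9 (mod 11). r = 0×11×1 + 6×5×9 ≡ 50 (mod 55)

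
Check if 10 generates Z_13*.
10^{6} ≡ 1 mod 13 and 6 < 12, so ord_13(10) = 6 ≠ 12 and 10 is not a primitive root.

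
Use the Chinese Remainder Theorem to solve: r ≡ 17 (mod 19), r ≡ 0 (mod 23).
M = 19 × 23 = 437. M₁ = 23, y₁ ≡ 5 (mod 19). M₂ = 19, y₂ ≡ 17 (mod 23). r = 17×23×5 + 0×19×17 ≡ 207 (mod 437)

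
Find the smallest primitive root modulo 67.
g = 2. Powers: [2, 4, 8, 16, 32, 64, ...] generates all 66 non-zero residues.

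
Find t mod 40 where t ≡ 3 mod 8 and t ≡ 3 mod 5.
M = 8 × 5 = 40. M₁ = 5, y₁ ≡ 5 mod 8. M₂ = 8, y₂ ≡ 2 mod 5. t = 3×5×5 + 3×8×2 ≡ 3 mod 40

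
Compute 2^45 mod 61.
By repeated squaring (mod 61): 2^{1}≡2, 2^{2}≡4, 2^{4}≡16, 2^{8}≡12, 2^{16}≡22, 2^{32}≡57. Then 2^{45} = 2^{32+8+4+1} ≡ 57 × 12 × 16 × 2 ≡ 50 (mod 61)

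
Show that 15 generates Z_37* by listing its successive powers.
15^1, 15^2, ..., 15^{36} mod 37: [15, 3, 8, 9, 24, 27, 35, 7, 31, 21, 19, 26, 20, 4, 23, 12, 32, 36, 22, 34, 29, 28, 13, 10, 2, 30, 6, 16, 18, 11, 17, 33, 14, 25, 5, 1]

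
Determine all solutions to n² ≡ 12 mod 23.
The square roots of 12 mod 23 are 9 and 14. Verify: 9² = 81 ≡ 12 mod 23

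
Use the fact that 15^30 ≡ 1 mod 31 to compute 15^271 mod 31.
By Fermat: 15^{30} ≡ 1 mod 31. 271 ≡ 1 mod 30. So 15^{271} ≡ 15^{1} ≡ 15 mod 31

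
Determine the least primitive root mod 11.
g = 2. For each prime q|10: 2^{5}≡10, 2^{2}≡4, none ≡ 1, so ord_11(2) = 10 and 2 is a primitive root.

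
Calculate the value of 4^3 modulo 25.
4^{3} = 64 ≡ 14 mod 25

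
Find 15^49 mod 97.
By repeated squaring mod 97: 15^{1}≡15, 15^{2}≡31, 15^{4}≡88, 15^{8}≡81, 15^{16}≡62, 15^{32}≡61. Then 15^{49} = 15^{32+16+1} ≡ 61 × 62 × 15 ≡ 82 mod 97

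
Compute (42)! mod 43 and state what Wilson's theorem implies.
(42)! mod 43 = 42. Since this equals -1 (mod 43), Wilson confirms 43 is prime.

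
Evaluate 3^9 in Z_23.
By repeated squaring mod 23: 3^{1}≡3, 3^{2}≡9, 3^{4}≡12, 3^{8}≡6. Then 3^{9} = 3^{8+1} ≡ 6 × 3 ≡ 18 mod 23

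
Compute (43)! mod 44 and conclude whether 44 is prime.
(43)! mod 44 = 0. Since 0 ≢ -1 (mod 44), 44 is not prime.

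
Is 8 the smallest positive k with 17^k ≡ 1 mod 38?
Powers of 17 mod 38: 17^1≡17, 17^2≡23, 17^3≡11, 17^4≡35, 17^5≡25, 17^6≡7, 17^7≡5, 17^8≡9, 17^9≡1. 17^8≡9≢1, so ord ≠ 8. No, the actual order is 9.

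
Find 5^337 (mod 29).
Using Fermat: 5^{28} ≡ 1 (mod 29). 337 ≡ 1 (mod 28). So 5^{337} ≡ 5^{1} ≡ 5 (mod 29)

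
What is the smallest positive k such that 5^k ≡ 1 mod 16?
Powers of 5 mod 16: 5^1≡5, 5^2≡9, 5^3≡13, 5^4≡1. ord_16(5) = 4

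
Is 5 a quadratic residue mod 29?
By Euler's criterion: 5^{14} ≡ 1 mod 29. Since this equals 1, 5 is a QR.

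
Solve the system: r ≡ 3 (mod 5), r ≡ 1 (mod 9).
M = 5 × 9 = 45. M₁ = 9, y₁ ≡ 4 (mod 5). M₂ = 5, y₂ ≡ 2 (mod 9). r = 3×9×4 + 1×5×2 ≡ 28 (mod 45)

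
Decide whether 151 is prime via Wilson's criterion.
(150)! mod 151 = 150. Since 150 ≡ -1 (mod 151), 151 is prime.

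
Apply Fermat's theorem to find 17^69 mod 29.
By Fermat: 17^{28} ≡ 1 mod 29. 69 = 2×28 + 13. So 17^{69} ≡ 17^{13} ≡ 17 mod 29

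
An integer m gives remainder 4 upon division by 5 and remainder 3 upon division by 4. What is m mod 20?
M = 5 × 4 = 20. M₁ = 4, y₁ ≡ 4 mod 5. M₂ = 5, y₂ ≡ 1 mod 4. m = 4×4×4 + 3×5×1 ≡ 19 mod 20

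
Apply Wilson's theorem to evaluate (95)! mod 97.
(96)! = (95)! × (96) ≡ -1 (mod 97). So (95)! ≡ -1 × (96)^(-1) ≡ (-1)×(-1) = 1 (mod 97)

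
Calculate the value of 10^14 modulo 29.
By repeated squaring mod 29: 10^{1}≡10, 10^{2}≡13, 10^{4}≡24, 10^{8}≡25. Then 10^{14} = 10^{8+4+2} ≡ 25 × 24 × 13 ≡ 28 mod 29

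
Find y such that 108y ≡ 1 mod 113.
Since 113 is prime, by Fermat 108^(-1) ≡ 108^{111} ≡ 45 mod 113. Verify: 108 × 45 = 4860 ≡ 1 mod 113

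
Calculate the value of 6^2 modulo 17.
6^{2} = 36 ≡ 2 (mod 17)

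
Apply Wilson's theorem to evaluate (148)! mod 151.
(150)! = (148)! × (149) × (150) ≡ -1 (mod 151). So (148)! ≡ -1 × [(150)(149)]^(-1) ≡ 75 (mod 151)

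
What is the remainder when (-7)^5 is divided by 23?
By repeated squaring (mod 23): (-7)^{1}≡16, (-7)^{2}≡3, (-7)^{4}≡9. Then (-7)^{5} = (-7)^{4+1} ≡ 9 × 16 ≡ 6 (mod 23)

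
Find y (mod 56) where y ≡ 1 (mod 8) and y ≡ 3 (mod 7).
M = 8 × 7 = 56. M₁ = 7, y₁ ≡ 7 (mod 8). M₂ = 8, y₂ ≡ 1 (mod 7). y = 1×7×7 + 3×8×1 ≡ 17 (mod 56)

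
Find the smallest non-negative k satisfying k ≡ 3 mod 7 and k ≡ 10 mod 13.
M = 7 × 13 = 91. M₁ = 13, y₁ ≡ 6 mod 7. M₂ = 7, y₂ ≡ 2 mod 13. k = 3×13×6 + 10×7×2 ≡ 10 mod 91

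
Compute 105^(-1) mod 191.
Since 191 is prime, by Fermat 105^(-1) ≡ 105^{189} ≡ 171 mod 191. Verify: 105 × 171 = 17955 ≡ 1 mod 191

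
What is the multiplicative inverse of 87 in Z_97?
Since 97 is prime, by Fermat 87^(-1) ≡ 87^{95} ≡ 29 (mod 97). Verify: 87 × 29 = 2523 ≡ 1 (mod 97)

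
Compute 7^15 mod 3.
Using Fermat: 7^{2} ≡ 1 (mod 3). 15 ≡ 1 (mod 2). So 7^{15} ≡ 7^{1} ≡ 1 (mod 3)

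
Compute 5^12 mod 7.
Using Fermat: 5^{6} ≡ 1 mod 7. 12 ≡ 0 mod 6. So 5^{12} ≡ 5^{0} ≡ 1 mod 7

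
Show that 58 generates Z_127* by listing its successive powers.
58^1, 58^2, ..., 58^{126} mod 127: [58, 62, 40, 34, 67, 76, 90, 13, 119, 44, 12, 61, 109, 99, 27, 42, 23, 64, 29, 31, 20, 17, 97, 38, 45, 70, 123, 22, 6, 94, 118, 113, 77, 21, 75, 32, 78, 79, 10, 72, 112, 19, 86, 35, 125, 11, 3, 47, 59, 120, 102, 74, 101, 16, 39, 103, 5, 36, 56, 73, 43, 81, 126, 69, 65, 87, 93, 60, 51, 37, 114, 8, 83, 115, 66, 18, 28, 100, 85, 104, 63, 98, 96, 107, 110, 30, 89, 82, 57, 4, 105, 121, 33, 9, 14, 50, 106, 52, 95, 49, 48, 117, 55, 15, 108, 41, 92, 2, 116, 124, 80, 68, 7, 25, 53, 26, 111, 88, 24, 122, 91, 71, 54, 84, 46, 1]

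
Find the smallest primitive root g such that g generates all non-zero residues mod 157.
g = 5. For each prime q|156: 5^{78}≡156, 5^{52}≡12, 5^{12}≡130, none ≡ 1, so ord_157(5) = 156 and 5 is a primitive root.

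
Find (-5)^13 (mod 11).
Using Fermat: (-5)^{10} ≡ 1 (mod 11). 13 ≡ 3 (mod 10). So (-5)^{13} ≡ (-5)^{3} ≡ 7 (mod 11)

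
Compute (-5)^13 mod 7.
Using Fermat: (-5)^{6} ≡ 1 (mod 7). 13 ≡ 1 (mod 6). So (-5)^{13} ≡ (-5)^{1} ≡ 2 (mod 7)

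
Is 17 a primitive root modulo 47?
17^{23} ≡ 1 (mod 47) and 23 < 46, so ord_47(17) = 23 ≠ 46 and 17 is not a primitive root.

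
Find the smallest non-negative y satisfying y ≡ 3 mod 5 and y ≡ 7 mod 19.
M = 5 × 19 = 95. M₁ = 19, y₁ ≡ 4 mod 5. M₂ = 5, y₂ ≡ 4 mod 19. y = 3×19×4 + 7×5×4 ≡ 83 mod 95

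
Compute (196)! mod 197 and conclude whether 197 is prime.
(196)! mod 197 = 196. Since 196 ≡ -1 mod 197, 197 is prime.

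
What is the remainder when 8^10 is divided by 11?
Using Fermat: 8^{10} ≡ 1 mod 11. 10 ≡ 0 mod 10. So 8^{10} ≡ 8^{0} ≡ 1 mod 11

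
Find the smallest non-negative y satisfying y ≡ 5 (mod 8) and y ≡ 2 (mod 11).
M = 8 × 11 = 88. M₁ = 11, y₁ ≡ 3 (mod 8). M₂ = 8, y₂ ≡ 7 (mod 11). y = 5×11×3 + 2×8×7 ≡ 13 (mod 88)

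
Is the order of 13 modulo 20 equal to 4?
Powers of 13 mod 20: 13^1≡13, 13^2≡9, 13^3≡17, 13^4≡1. First k with 13^k≡1 is k=4. Yes, ord_20(13) = 4.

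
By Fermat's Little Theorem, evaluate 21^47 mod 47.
By Fermat: 21^{46} ≡ 1 mod 47. So 21^{47} = 21^{46} · 21^{1} ≡ 21^{1} ≡ 21 mod 47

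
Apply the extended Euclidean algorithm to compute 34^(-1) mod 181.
Extended GCD: 34(16) + 181(-3) = 1. So 34^(-1) ≡ 16 mod 181. Verify: 34 × 16 = 544 ≡ 1 mod 181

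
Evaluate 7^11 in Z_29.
By repeated squaring (mod 29): 7^{1}≡7, 7^{2}≡20, 7^{4}≡23, 7^{8}≡7. Then 7^{11} = 7^{8+2+1} ≡ 7 × 20 × 7 ≡ 23 (mod 29)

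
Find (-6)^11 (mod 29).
By repeated squaring (mod 29): (-6)^{1}≡23, (-6)^{2}≡7, (-6)^{4}≡20, (-6)^{8}≡23. Then (-6)^{11} = (-6)^{8+2+1} ≡ 23 × 7 × 23 ≡ 20 (mod 29)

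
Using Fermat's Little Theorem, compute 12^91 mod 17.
By Fermat: 12^{16} ≡ 1 (mod 17). 91 = 5×16 + 11. So 12^{91} ≡ 12^{11} ≡ 6 (mod 17)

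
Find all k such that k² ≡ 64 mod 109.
The square roots of 64 mod 109 are 8 and 101. Verify: 8² = 64 ≡ 64 mod 109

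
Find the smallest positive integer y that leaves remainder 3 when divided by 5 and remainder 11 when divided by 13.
M = 5 × 13 = 65. M₁ = 13, y₁ ≡ 2 mod 5. M₂ = 5, y₂ ≡ 8 mod 13. y = 3×13×2 + 11×5×8 ≡ 63 mod 65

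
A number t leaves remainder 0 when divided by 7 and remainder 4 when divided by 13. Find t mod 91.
M = 7 × 13 = 91. M₁ = 13, y₁ ≡ 6 mod 7. M₂ = 7, y₂ ≡ 2 mod 13. t = 0×13×6 + 4×7×2 ≡ 56 mod 91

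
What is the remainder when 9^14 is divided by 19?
By repeated squaring (mod 19): 9^{1}≡9, 9^{2}≡5, 9^{4}≡6, 9^{8}≡17. Then 9^{14} = 9^{8+4+2} ≡ 17 × 6 × 5 ≡ 16 (mod 19)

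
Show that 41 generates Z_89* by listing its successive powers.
41^1, 41^2, ..., 41^{88} mod 89: [41, 79, 35, 11, 6, 68, 29, 32, 66, 36, 52, 85, 14, 40, 38, 45, 65, 84, 62, 50, 3, 34, 59, 16, 33, 18, 26, 87, 7, 20, 19, 67, 77, 42, 31, 25, 46, 17, 74, 8, 61, 9, 13, 88, 48, 10, 54, 78, 83, 21, 60, 57, 23, 53, 37, 4, 75, 49, 51, 44, 24, 5, 27, 39, 86, 55, 30, 73, 56, 71, 63, 2, 82, 69, 70, 22, 12, 47, 58, 64, 43, 72, 15, 81, 28, 80, 76, 1]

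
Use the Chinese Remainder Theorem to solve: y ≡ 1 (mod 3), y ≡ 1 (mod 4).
M = 3 × 4 = 12. M₁ = 4, y₁ ≡ 1 (mod 3). M₂ = 3, y₂ ≡ 3 (mod 4). y = 1×4×1 + 1×3×3 ≡ 1 (mod 12)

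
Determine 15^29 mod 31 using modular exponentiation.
By repeated squaring mod 31: 15^{1}≡15, 15^{2}≡8, 15^{4}≡2, 15^{8}≡4, 15^{16}≡16. Then 15^{29} = 15^{16+8+4+1} ≡ 16 × 4 × 2 × 15 ≡ 29 mod 31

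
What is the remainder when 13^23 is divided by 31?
By repeated squaring (mod 31): 13^{1}≡13, 13^{2}≡14, 13^{4}≡10, 13^{8}≡7, 13^{16}≡18. Then 13^{23} = 13^{16+4+2+1} ≡ 18 × 10 × 14 × 13 ≡ 24 (mod 31)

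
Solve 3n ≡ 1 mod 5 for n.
Since 5 is prime, by Fermat 3^(-1) ≡ 3^{3} ≡ 2 mod 5. Verify: 3 × 2 = 6 ≡ 1 mod 5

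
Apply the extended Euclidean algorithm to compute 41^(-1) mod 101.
Extended GCD: 41(-32) + 101(13) = 1. So 41^(-1) ≡ -32 ≡ 69 (mod 101). Verify: 41 × 69 = 2829 ≡ 1 (mod 101)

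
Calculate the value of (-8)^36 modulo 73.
By repeated squaring (mod 73): (-8)^{1}≡65, (-8)^{2}≡64, (-8)^{4}≡8, (-8)^{8}≡64, (-8)^{16}≡8, (-8)^{32}≡64. Then (-8)^{36} = (-8)^{32+4} ≡ 64 × 8 ≡ 1 (mod 73)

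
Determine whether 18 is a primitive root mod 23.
18^{11} ≡ 1 (mod 23) and 11 < 22, so ord_23(18) = 11 ≠ 22 and 18 is not a primitive root.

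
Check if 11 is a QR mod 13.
By Euler's criterion: 11^{6} ≡ 12 (mod 13). Since this equals -1 (≡ 12), 11 is not a QR.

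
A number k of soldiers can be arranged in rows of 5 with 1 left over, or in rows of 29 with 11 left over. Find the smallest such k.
M = 5 × 29 = 145. M₁ = 29, y₁ ≡ 4 mod 5. M₂ = 5, y₂ ≡ 6 mod 29. k = 1×29×4 + 11×5×6 ≡ 11 mod 145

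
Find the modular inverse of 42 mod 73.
Since 73 is prime, by Fermat 42^(-1) ≡ 42^{71} ≡ 40 (mod 73). Verify: 42 × 40 = 1680 ≡ 1 (mod 73)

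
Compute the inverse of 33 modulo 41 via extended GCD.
Extended GCD: 33(5) + 41(-4) = 1. So 33^(-1) ≡ 5 mod 41. Verify: 33 × 5 = 165 ≡ 1 mod 41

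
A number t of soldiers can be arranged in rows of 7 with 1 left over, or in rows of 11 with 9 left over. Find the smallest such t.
M = 7 × 11 = 77. M₁ = 11, y₁ ≡ 2 (mod 7). M₂ = 7, y₂ ≡ 8 (mod 11). t = 1×11×2 + 9×7×8 ≡ 64 (mod 77)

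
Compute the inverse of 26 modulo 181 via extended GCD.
Extended GCD: 26(7) + 181(-1) = 1. So 26^(-1) ≡ 7 mod 181. Verify: 26 × 7 = 182 ≡ 1 mod 181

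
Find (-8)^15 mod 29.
By repeated squaring mod 29: (-8)^{1}≡21, (-8)^{2}≡6, (-8)^{4}≡7, (-8)^{8}≡20. Then (-8)^{15} = (-8)^{8+4+2+1} ≡ 20 × 7 × 6 × 21 ≡ 8 mod 29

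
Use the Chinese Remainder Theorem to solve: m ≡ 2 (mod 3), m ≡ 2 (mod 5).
M = 3 × 5 = 15. M₁ = 5, y₁ ≡ 2 (mod 3). M₂ = 3, y₂ ≡ 2 (mod 5). m = 2×5×2 + 2×3×2 ≡ 2 (mod 15)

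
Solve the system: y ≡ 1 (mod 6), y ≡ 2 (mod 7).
M = 6 × 7 = 42. M₁ = 7, y₁ ≡ 1 (mod 6). M₂ = 6, y₂ ≡ 6 (mod 7). y = 1×7×1 + 2×6×6 ≡ 37 (mod 42)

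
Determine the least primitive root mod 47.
g = 5. For each prime q|46: 5^{23}≡46, 5^{2}≡25, none ≡ 1, so ord_47(5) = 46 and 5 is a primitive root.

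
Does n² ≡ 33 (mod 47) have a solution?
By Euler's criterion: 33^{23} ≡ 46 (mod 47). Since this equals -1 (≡ 46), 33 is not a QR.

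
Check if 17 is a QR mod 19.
By Euler's criterion: 17^{9} ≡ 1 mod 19. Since this equals 1, 17 is a QR.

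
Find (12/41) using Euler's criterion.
(12/41) = 12^{20} mod 41 = -1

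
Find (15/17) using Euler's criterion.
(15/17) = 15^{8} mod 17 = 1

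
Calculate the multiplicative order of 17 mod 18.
Powers of 17 mod 18: 17^1≡17, 17^2≡1. So the order of 17 is 2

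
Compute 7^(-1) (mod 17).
Since 17 is prime, by Fermat 7^(-1) ≡ 7^{15} ≡ 5 (mod 17). Verify: 7 × 5 = 35 ≡ 1 (mod 17)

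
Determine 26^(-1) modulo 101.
Since 101 is prime, by Fermat 26^(-1) ≡ 26^{99} ≡ 35 mod 101. Verify: 26 × 35 = 910 ≡ 1 mod 101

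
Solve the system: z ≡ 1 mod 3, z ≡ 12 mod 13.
M = 3 × 13 = 39. M₁ = 13, y₁ ≡ 1 mod 3. M₂ = 3, y₂ ≡ 9 mod 13. z = 1×13×1 + 12×3×9 ≡ 25 mod 39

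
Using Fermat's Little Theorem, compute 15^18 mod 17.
By Fermat: 15^{16} ≡ 1 (mod 17). So 15^{18} = 15^{16} · 15^{2} ≡ 15^{2} ≡ 4 (mod 17)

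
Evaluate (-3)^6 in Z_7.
Using Fermat: (-3)^{6} ≡ 1 mod 7. 6 ≡ 0 mod 6. So (-3)^{6} ≡ (-3)^{0} ≡ 1 mod 7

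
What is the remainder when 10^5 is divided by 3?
Using Fermat: 10^{2} ≡ 1 (mod 3). 5 ≡ 1 (mod 2). So 10^{5} ≡ 10^{1} ≡ 1 (mod 3)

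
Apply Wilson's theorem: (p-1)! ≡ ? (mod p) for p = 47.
By Wilson's theorem, (46)! ≡ -1 ≡ 46 mod 47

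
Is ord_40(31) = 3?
Powers of 31 mod 40: 31^1≡31, 31^2≡1. Already 31^2≡1, so the order is 2 < 3. No, the actual order is 2.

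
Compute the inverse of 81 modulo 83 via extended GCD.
Extended GCD: 81(41) + 83(-40) = 1. So 81^(-1) ≡ 41 mod 83. Verify: 81 × 41 = 3321 ≡ 1 mod 83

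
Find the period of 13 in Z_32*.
Powers of 13 mod 32: 13^1≡13, 13^2≡9, 13^3≡21, 13^4≡17, 13^5≡29, 13^6≡25, 13^7≡5, 13^8≡1. So the order of 13 is 8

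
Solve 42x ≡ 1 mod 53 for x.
Since 53 is prime, by Fermat 42^(-1) ≡ 42^{51} ≡ 24 mod 53. Verify: 42 × 24 = 1008 ≡ 1 mod 53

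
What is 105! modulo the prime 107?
(106)! = (105)! × (106) ≡ -1 (mod 107). So (105)! ≡ -1 × (106)^(-1) ≡ (-1)×(-1) = 1 (mod 107)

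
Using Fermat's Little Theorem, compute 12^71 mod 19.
By Fermat: 12^{18} ≡ 1 (mod 19). 71 = 3×18 + 17. So 12^{71} ≡ 12^{17} ≡ 8 (mod 19)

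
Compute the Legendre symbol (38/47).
(38/47) = 38^{23} mod 47 = -1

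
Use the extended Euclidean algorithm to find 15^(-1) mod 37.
Extended GCD: 15(5) + 37(-2) = 1. So 15^(-1) ≡ 5 (mod 37). Verify: 15 × 5 = 75 ≡ 1 (mod 37)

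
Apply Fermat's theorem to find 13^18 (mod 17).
By Fermat: 13^{16} ≡ 1 (mod 17). So 13^{18} = 13^{16} · 13^{2} ≡ 13^{2} ≡ 16 (mod 17)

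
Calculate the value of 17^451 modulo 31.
Using Fermat: 17^{30} ≡ 1 mod 31. 451 ≡ 1 mod 30. So 17^{451} ≡ 17^{1} ≡ 17 mod 31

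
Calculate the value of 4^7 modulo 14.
By repeated squaring mod 14: 4^{1}≡4, 4^{2}≡2, 4^{4}≡4. Then 4^{7} = 4^{4+2+1} ≡ 4 × 2 × 4 ≡ 4 mod 14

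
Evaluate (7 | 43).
(7/43) = 7^{21} mod 43 = -1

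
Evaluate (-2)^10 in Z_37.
By repeated squaring (mod 37): (-2)^{1}≡35, (-2)^{2}≡4, (-2)^{4}≡16, (-2)^{8}≡34. Then (-2)^{10} = (-2)^{8+2} ≡ 34 × 4 ≡ 25 (mod 37)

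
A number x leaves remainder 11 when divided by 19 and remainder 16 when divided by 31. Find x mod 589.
M = 19 × 31 = 589. M₁ = 31, y₁ ≡ 8 mod 19. M₂ = 19, y₂ ≡ 18 mod 31. x = 11×31×8 + 16×19×18 ≡ 543 mod 589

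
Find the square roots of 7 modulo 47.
The square roots of 7 mod 47 are 17 and 30. Verify: 17² = 289 ≡ 7 mod 47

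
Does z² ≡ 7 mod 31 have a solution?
By Euler's criterion: 7^{15} ≡ 1 mod 31. Since this equals 1, 7 is a QR.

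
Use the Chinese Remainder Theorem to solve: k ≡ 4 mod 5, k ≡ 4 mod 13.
M = 5 × 13 = 65. M₁ = 13, y₁ ≡ 2 mod 5. M₂ = 5, y₂ ≡ 8 mod 13. k = 4×13×2 + 4×5×8 ≡ 4 mod 65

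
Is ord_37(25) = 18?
Powers of 25 mod 37: 25^1≡25, 25^2≡33, 25^3≡11, 25^4≡16, 25^5≡30, 25^6≡10, 25^7≡28, 25^8≡34, 25^9≡36, 25^10≡12, 25^11≡4, 25^12≡26, 25^13≡21, 25^14≡7, 25^15≡27, 25^16≡9, 25^17≡3, 25^18≡1. First k with 25^k≡1 is k=18. Yes, ord_37(25) = 18.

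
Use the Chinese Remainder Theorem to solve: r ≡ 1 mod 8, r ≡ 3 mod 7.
M = 8 × 7 = 56. M₁ = 7, y₁ ≡ 7 mod 8. M₂ = 8, y₂ ≡ 1 mod 7. r = 1×7×7 + 3×8×1 ≡ 17 mod 56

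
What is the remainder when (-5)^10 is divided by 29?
By repeated squaring mod 29: (-5)^{1}≡24, (-5)^{2}≡25, (-5)^{4}≡16, (-5)^{8}≡24. Then (-5)^{10} = (-5)^{8+2} ≡ 24 × 25 ≡ 20 mod 29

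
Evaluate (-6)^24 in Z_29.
By repeated squaring mod 29: (-6)^{1}≡23, (-6)^{2}≡7, (-6)^{4}≡20, (-6)^{8}≡23, (-6)^{16}≡7. Then (-6)^{24} = (-6)^{16+8} ≡ 7 × 23 ≡ 16 mod 29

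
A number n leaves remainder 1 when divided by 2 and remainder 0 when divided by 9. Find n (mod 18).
M = 2 × 9 = 18. M₁ = 9, y₁ ≡ 1 (mod 2). M₂ = 2, y₂ ≡ 5 (mod 9). n = 1×9×1 + 0×2×5 ≡ 9 (mod 18)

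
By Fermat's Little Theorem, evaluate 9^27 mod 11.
By Fermat: 9^{10} ≡ 1 mod 11. 27 = 2×10 + 7. So 9^{27} ≡ 9^{7} ≡ 4 mod 11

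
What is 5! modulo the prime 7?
(6)! = (5)! × (6) ≡ -1 mod 7. So (5)! ≡ -1 × (6)^(-1) ≡ (-1)×(-1) = 1 mod 7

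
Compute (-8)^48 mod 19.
Using Fermat: (-8)^{18} ≡ 1 mod 19. 48 ≡ 12 mod 18. So (-8)^{48} ≡ (-8)^{12} ≡ 1 mod 19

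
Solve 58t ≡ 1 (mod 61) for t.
Since 61 is prime, by Fermat 58^(-1) ≡ 58^{59} ≡ 20 (mod 61). Verify: 58 × 20 = 1160 ≡ 1 (mod 61)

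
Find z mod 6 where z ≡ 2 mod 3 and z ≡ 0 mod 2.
M = 3 × 2 = 6. M₁ = 2, y₁ ≡ 2 mod 3. M₂ = 3, y₂ ≡ 1 mod 2. z = 2×2×2 + 0×3×1 ≡ 2 mod 6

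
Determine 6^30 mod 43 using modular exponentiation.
By repeated squaring (mod 43): 6^{1}≡6, 6^{2}≡36, 6^{4}≡6, 6^{8}≡36, 6^{16}≡6. Then 6^{30} = 6^{16+8+4+2} ≡ 6 × 36 × 6 × 36 ≡ 1 (mod 43)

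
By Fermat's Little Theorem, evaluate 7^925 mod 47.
By Fermat: 7^{46} ≡ 1 (mod 47). 925 ≡ 5 (mod 46). So 7^{925} ≡ 7^{5} ≡ 28 (mod 47)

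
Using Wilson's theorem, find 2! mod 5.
(4)! = (2)! × (3) × (4) ≡ -1 (mod 5). So (2)! ≡ -1 × [(4)(3)]^(-1) ≡ 2 (mod 5)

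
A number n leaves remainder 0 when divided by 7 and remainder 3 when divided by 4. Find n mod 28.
M = 7 × 4 = 28. M₁ = 4, y₁ ≡ 2 mod 7. M₂ = 7, y₂ ≡ 3 mod 4. n = 0×4×2 + 3×7×3 ≡ 7 mod 28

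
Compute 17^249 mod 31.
Using Fermat: 17^{30} ≡ 1 mod 31. 249 ≡ 9 mod 30. So 17^{249} ≡ 17^{9} ≡ 27 mod 31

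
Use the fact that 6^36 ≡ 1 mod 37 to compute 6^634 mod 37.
By Fermat: 6^{36} ≡ 1 mod 37. 634 ≡ 22 mod 36. So 6^{634} ≡ 6^{22} ≡ 36 mod 37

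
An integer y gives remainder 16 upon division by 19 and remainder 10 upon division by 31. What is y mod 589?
M = 19 × 31 = 589. M₁ = 31, y₁ ≡ 8 mod 19. M₂ = 19, y₂ ≡ 18 mod 31. y = 16×31×8 + 10×19×18 ≡ 320 mod 589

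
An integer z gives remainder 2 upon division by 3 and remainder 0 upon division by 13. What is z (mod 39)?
M = 3 × 13 = 39. M₁ = 13, y₁ ≡ 1 (mod 3). M₂ = 3, y₂ ≡ 9 (mod 13). z = 2×13×1 + 0×3×9 ≡ 26 (mod 39)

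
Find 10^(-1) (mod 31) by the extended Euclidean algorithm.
Extended GCD: 10(-3) + 31(1) = 1. So 10^(-1) ≡ -3 ≡ 28 (mod 31). Verify: 10 × 28 = 280 ≡ 1 (mod 31)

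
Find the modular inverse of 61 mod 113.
Since 113 is prime, by Fermat 61^(-1) ≡ 61^{111} ≡ 63 (mod 113). Verify: 61 × 63 = 3843 ≡ 1 (mod 113)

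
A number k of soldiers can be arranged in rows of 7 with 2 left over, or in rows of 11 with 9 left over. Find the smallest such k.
M = 7 × 11 = 77. M₁ = 11, y₁ ≡ 2 (mod 7). M₂ = 7, y₂ ≡ 8 (mod 11). k = 2×11×2 + 9×7×8 ≡ 9 (mod 77)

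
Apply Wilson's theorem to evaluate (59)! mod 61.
(60)! = (59)! × (60) ≡ -1 (mod 61). So (59)! ≡ -1 × (60)^(-1) ≡ (-1)×(-1) = 1 (mod 61)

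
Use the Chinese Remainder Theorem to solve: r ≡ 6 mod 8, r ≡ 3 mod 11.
M = 8 × 11 = 88. M₁ = 11, y₁ ≡ 3 mod 8. M₂ = 8, y₂ ≡ 7 mod 11. r = 6×11×3 + 3×8×7 ≡ 14 mod 88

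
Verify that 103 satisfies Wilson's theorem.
(102)! mod 103 = 102. Since this equals -1 mod 103, Wilson confirms 103 is prime.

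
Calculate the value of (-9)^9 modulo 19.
By repeated squaring (mod 19): (-9)^{1}≡10, (-9)^{2}≡5, (-9)^{4}≡6, (-9)^{8}≡17. Then (-9)^{9} = (-9)^{8+1} ≡ 17 × 10 ≡ 18 (mod 19)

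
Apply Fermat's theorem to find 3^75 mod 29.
By Fermat: 3^{28} ≡ 1 mod 29. 75 = 2×28 + 19. So 3^{75} ≡ 3^{19} ≡ 18 mod 29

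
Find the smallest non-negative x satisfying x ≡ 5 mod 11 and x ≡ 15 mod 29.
M = 11 × 29 = 319. M₁ = 29, y₁ ≡ 8 mod 11. M₂ = 11, y₂ ≡ 8 mod 29. x = 5×29×8 + 15×11×8 ≡ 247 mod 319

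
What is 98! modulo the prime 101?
(100)! = (98)! × (99) × (100) ≡ -1 (mod 101). So (98)! ≡ -1 × [(100)(99)]^(-1) ≡ 50 (mod 101)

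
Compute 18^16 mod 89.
By repeated squaring mod 89: 18^{1}≡18, 18^{2}≡57, 18^{4}≡45, 18^{8}≡67, 18^{16}≡39. So 18^{16} ≡ 39 mod 89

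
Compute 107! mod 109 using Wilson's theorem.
(108)! = (107)! × (108) ≡ -1 mod 109. So (107)! ≡ -1 × (108)^(-1) ≡ (-1)×(-1) = 1 mod 109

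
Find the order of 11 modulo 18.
Powers of 11 mod 18: 11^1≡11, 11^2≡13, 11^3≡17, 11^4≡7, 11^5≡5, 11^6≡1. So the order of 11 is 6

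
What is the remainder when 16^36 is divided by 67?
By repeated squaring mod 67: 16^{1}≡16, 16^{2}≡55, 16^{4}≡10, 16^{8}≡33, 16^{16}≡17, 16^{32}≡21. Then 16^{36} = 16^{32+4} ≡ 21 × 10 ≡ 9 mod 67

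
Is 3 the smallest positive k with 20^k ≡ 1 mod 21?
Powers of 20 mod 21: 20^1≡20, 20^2≡1. Already 20^2≡1, so the order is 2 < 3. No, the actual order is 2.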